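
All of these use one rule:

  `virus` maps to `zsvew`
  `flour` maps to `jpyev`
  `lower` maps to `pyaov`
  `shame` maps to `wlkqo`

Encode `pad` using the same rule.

The rule splits by letter class: vowels +10, consonants +4.
Applying it to pad: p(cons)+4=t, a(vowel)+10=k, d(cons)+4=h.

tkh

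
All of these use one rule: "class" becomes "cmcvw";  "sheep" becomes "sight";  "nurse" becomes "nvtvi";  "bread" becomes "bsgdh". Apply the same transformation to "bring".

In class: c→c is +0, l→m is +1, a→c is +2, s→v is +3 — the shift increases by 1 each position. The shift increases by 1 at each position, starting from +0: 0, 1, 2, ….
Applying it to bring: b+0=b, r+1=s, i+2=k, n+3=q, g+4=k.

bskqk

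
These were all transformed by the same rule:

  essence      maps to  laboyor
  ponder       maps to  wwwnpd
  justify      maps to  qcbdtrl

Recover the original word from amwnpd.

tender

Letter i (0-indexed) is shifted by i+7, so successive shifts are 7, 8, 9, ….
Decoding amwnpd: a−7=t, m−8=e, w−9=n, n−10=d, p−11=e, d−12=r.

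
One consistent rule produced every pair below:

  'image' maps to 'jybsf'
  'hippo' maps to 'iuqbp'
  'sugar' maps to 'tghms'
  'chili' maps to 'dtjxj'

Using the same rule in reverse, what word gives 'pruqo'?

Shifts by position in image: pos 0: i→j (+1), pos 1: m→y (+12), pos 2: a→b (+1), pos 3: g→s (+12) — repeating every 2. A repeating key of period 2 is used — shifts +1, +12 over and over.
Undoing it on pruqo: p−1=o, r−12=f, u−1=t, q−12=e, o−1=n.

often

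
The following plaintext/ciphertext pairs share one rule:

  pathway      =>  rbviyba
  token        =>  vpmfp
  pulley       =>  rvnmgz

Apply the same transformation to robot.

tpdpv

Shifts by position in pathway: pos 0: p→r (+2), pos 1: a→b (+1), pos 2: t→v (+2), pos 3: h→i (+1) — repeating every 2. A repeating key of period 2 is used — shifts +2, +1 over and over.
Applying it to robot: r+2=t, o+1=p, b+2=d, o+1=p, t+2=v.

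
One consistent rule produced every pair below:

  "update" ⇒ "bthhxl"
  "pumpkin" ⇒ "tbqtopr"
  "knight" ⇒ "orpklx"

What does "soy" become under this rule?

wvc

Vowels shift forward by 7 and consonants shift forward by 4.
For soy: s(cons)+4=w, o(vowel)+7=v, y(cons)+4=c.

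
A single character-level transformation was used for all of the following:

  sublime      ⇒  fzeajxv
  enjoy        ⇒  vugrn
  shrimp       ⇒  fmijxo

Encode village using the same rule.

Treating letters as 0–25, the rule is x ↦ 23x + 7 (mod 26).
On village: v(21)→23·21+7≡22=w; i(8)→23·8+7≡9=j; l(11)→23·11+7≡0=a; l(11)→23·11+7≡0=a; a(0)→23·0+7≡7=h; g(6)→23·6+7≡15=p; e(4)→23·4+7≡21=v (all mod 26).

wjaahpv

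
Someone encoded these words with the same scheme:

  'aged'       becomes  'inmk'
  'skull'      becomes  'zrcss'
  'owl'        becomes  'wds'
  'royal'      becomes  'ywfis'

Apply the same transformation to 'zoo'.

The shift depends on letter class: consonant g→n is +7, but vowel a→i is +8. Vowels shift forward by 8 and consonants shift forward by 7.
On zoo: z(cons)+7=g, o(vowel)+8=w, o(vowel)+8=w.

gww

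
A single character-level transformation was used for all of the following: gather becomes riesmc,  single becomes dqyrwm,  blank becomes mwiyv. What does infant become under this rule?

The shift depends on letter class: consonant g→r is +11, but vowel a→i is +8. Vowels shift forward by 8 and consonants shift forward by 11.
For infant: i(vowel)+8=q, n(cons)+11=y, f(cons)+11=q, a(vowel)+8=i, n(cons)+11=y, t(cons)+11=e.

qyqiye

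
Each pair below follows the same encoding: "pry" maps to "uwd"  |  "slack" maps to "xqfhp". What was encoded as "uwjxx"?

press

Each letter is shifted forward by 5 in the alphabet (a Caesar shift of +5).
Undoing it on uwjxx: u−5=p, w−5=r, j−5=e, x−5=s, x−5=s.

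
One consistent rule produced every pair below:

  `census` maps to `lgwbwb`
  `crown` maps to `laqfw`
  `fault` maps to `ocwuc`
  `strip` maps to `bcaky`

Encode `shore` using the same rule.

bqqag

The shift depends on letter class: consonant c→l is +9, but vowel e→g is +2. Two shifts are in play — +2 for a/e/i/o/u, +9 for every other letter.
Applying it to shore: s(cons)+9=b, h(cons)+9=q, o(vowel)+2=q, r(cons)+9=a, e(vowel)+2=g.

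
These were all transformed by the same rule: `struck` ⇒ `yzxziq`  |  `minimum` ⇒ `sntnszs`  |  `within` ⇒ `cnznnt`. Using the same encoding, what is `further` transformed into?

The rule splits by letter class: vowels +5, consonants +6.
For further: f(cons)+6=l, u(vowel)+5=z, r(cons)+6=x, t(cons)+6=z, h(cons)+6=n, e(vowel)+5=j, r(cons)+6=x.

lzxznjx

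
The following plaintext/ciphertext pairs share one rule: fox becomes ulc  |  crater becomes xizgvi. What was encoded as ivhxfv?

rescue

Each pair mirrors across the alphabet (f↔u, o↔l, x↔c): positions sum to 25. This is the alphabet-reversal cipher (Atbash): a becomes z, b becomes y, etc.
Undoing it on ivhxfv: i↔r, v↔e, h↔s, x↔c, f↔u, v↔e.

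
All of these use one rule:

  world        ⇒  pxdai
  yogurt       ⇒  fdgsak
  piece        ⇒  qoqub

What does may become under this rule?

kmy

The output letters match the input read backwards, each shifted +12: world reversed is dlrow. The word is reversed, then every letter is shifted forward by 12.
On may: reverse → yam; then shift: y+12=k, a+12=m, m+12=y.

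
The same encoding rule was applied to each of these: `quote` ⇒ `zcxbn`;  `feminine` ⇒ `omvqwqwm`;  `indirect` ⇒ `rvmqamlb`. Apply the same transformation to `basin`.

It's a Vigenère-style cipher with numeric key [9,8]: position i shifts by key[i mod 2].
For basin: b+9=k, a+8=i, s+9=b, i+8=q, n+9=w.

kibqw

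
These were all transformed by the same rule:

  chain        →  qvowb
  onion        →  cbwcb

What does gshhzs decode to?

settle

Every letter moves 14 places later in the alphabet, wrapping around z→a.
Reversing it on gshhzs: g−14=s, s−14=e, h−14=t, h−14=t, z−14=l, s−14=e.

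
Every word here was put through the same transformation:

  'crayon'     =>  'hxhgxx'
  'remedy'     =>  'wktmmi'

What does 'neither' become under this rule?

skpbqoc

In crayon: c→h is +5, r→x is +6, a→h is +7, y→g is +8 — the shift increases by 1 each position. The shift increases by 1 at each position, starting from +5: 5, 6, 7, ….
On neither: n+5=s, e+6=k, i+7=p, t+8=b, h+9=q, e+10=o, r+11=c.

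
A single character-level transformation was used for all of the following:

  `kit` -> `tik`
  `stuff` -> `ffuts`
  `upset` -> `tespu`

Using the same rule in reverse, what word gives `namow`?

woman

The word is simply reversed.
Decoding namow: then reverse → woman.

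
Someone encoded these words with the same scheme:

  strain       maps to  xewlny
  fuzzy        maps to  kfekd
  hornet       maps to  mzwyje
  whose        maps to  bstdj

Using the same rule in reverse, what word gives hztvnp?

cookie

It's a Vigenère-style cipher with numeric key [5,11]: position i shifts by key[i mod 2].
Undoing it on hztvnp: h−5=c, z−11=o, t−5=o, v−11=k, n−5=i, p−11=e.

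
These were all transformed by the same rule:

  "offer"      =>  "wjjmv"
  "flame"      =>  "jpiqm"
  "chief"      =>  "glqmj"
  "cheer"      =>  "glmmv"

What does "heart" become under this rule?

lmivx

The shift depends on letter class: consonant f→j is +4, but vowel o→w is +8. The rule splits by letter class: vowels +8, consonants +4.
For heart: h(cons)+4=l, e(vowel)+8=m, a(vowel)+8=i, r(cons)+4=v, t(cons)+4=x.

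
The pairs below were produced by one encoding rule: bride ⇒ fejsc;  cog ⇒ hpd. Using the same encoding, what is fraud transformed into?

evbsg

The output letters match the input read backwards, each shifted +1: bride reversed is edirb. The word is reversed, then every letter is shifted forward by 1.
For fraud: reverse → duarf; then shift: d+1=e, u+1=v, a+1=b, r+1=s, f+1=g.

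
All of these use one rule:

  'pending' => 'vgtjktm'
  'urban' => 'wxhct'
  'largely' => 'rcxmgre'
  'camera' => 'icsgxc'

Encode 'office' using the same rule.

qllkig

The shift depends on letter class: consonant p→v is +6, but vowel e→g is +2. The rule splits by letter class: vowels +2, consonants +6.
For office: o(vowel)+2=q, f(cons)+6=l, f(cons)+6=l, i(vowel)+2=k, c(cons)+6=i, e(vowel)+2=g.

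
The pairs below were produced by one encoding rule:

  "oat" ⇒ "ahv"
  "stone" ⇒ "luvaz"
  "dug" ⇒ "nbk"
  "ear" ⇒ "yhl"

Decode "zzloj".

chess

The output letters match the input read backwards, each shifted +7: oat reversed is tao. The word is reversed, then every letter is shifted forward by 7.
Decoding zzloj: shift back: z−7=s, z−7=s, l−7=e, o−7=h, j−7=c → ssehc; then reverse → chess.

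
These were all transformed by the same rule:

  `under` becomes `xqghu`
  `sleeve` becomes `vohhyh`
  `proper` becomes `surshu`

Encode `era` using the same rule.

hud

Compare letters: u→x is +3, n→q is +3, d→g is +3 — a constant shift. Each letter is shifted forward by 3 in the alphabet (a Caesar shift of +3).
For era: e+3=h, r+3=u, a+3=d.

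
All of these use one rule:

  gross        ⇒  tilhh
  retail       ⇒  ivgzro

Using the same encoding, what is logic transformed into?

Each pair mirrors across the alphabet (g↔t, r↔i, o↔l): positions sum to 25. Letters are reflected about the middle of the alphabet (position → 25−position): Atbash.
Applying it to logic: l↔o, o↔l, g↔t, i↔r, c↔x.

oltrx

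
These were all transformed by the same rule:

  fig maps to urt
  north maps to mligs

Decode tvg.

get

Each pair mirrors across the alphabet (f↔u, i↔r, g↔t): positions sum to 25. This is the alphabet-reversal cipher (Atbash): a becomes z, b becomes y, etc.
Decoding tvg: t↔g, v↔e, g↔t.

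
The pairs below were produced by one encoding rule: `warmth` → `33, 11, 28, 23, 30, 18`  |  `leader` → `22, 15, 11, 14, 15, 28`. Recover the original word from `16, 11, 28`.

far

w is letter #23 and maps to 33: an offset of 10. Letters become their 1-based position plus 10 (so a→11, b→12, …).
Reversing it on 16, 11, 28: 16→(16−10)÷1=6=f, 11→(11−10)÷1=1=a, 28→(28−10)÷1=18=r.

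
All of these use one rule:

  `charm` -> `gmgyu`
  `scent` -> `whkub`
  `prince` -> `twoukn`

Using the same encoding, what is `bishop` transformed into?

Each letter shifts forward by (position + 4), i.e. 4, 5, 6, … — the shift grows by one for each successive letter.
On bishop: b+4=f, i+5=n, s+6=y, h+7=o, o+8=w, p+9=y.

fnyowy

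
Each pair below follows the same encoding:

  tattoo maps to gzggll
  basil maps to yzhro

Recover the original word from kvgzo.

petal

Each pair mirrors across the alphabet (t↔g, a↔z, t↔g): positions sum to 25. Each letter is replaced by its mirror in the alphabet: a↔z, b↔y, c↔x, and so on (the Atbash cipher).
Decoding kvgzo: k↔p, v↔e, g↔t, z↔a, o↔l.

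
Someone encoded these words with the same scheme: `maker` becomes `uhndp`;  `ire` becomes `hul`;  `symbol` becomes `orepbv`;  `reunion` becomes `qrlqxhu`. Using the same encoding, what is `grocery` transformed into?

The output letters match the input read backwards, each shifted +3: maker reversed is rekam. The word is reversed, then every letter is shifted forward by 3.
Applying it to grocery: reverse → yrecorg; then shift: y+3=b, r+3=u, e+3=h, c+3=f, o+3=r, r+3=u, g+3=j.

buhfruj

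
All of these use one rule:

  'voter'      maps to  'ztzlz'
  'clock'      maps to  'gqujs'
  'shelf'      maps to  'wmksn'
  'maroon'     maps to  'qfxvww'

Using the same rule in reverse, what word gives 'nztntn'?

jungle

In voter: v→z is +4, o→t is +5, t→z is +6, e→l is +7 — the shift increases by 1 each position. Letter i (0-indexed) is shifted by i+4, so successive shifts are 4, 5, 6, ….
Reversing it on nztntn: n−4=j, z−5=u, t−6=n, n−7=g, t−8=l, n−9=e.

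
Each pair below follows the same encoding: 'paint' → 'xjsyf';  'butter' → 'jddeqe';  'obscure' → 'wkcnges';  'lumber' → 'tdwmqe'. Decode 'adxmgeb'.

In paint: p→x is +8, a→j is +9, i→s is +10, n→y is +11 — the shift increases by 1 each position. Letter i (0-indexed) is shifted by i+8, so successive shifts are 8, 9, 10, ….
Reversing it on adxmgeb: a−8=s, d−9=u, x−10=n, m−11=b, g−12=u, e−13=r, b−14=n.

sunburn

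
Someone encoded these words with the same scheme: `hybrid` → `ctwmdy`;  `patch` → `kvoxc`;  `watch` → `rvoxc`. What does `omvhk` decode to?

tramp

Compare letters: h→c is +21, y→t is +21, b→w is +21 — a constant shift. This is a Caesar cipher with shift 21.
Decoding omvhk: o−21=t, m−21=r, v−21=a, h−21=m, k−21=p.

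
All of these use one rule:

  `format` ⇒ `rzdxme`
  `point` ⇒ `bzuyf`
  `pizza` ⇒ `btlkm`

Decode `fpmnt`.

Shifts by position in format: pos 0: f→r (+12), pos 1: o→z (+11), pos 2: r→d (+12), pos 3: m→x (+11) — repeating every 2. It's a Vigenère-style cipher with numeric key [12,11]: position i shifts by key[i mod 2].
Reversing it on fpmnt: f−12=t, p−11=e, m−12=a, n−11=c, t−12=h.

teach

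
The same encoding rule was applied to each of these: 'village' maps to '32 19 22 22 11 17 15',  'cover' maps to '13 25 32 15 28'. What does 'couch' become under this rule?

13 25 31 13 18

The number is (letter's place in the alphabet, a=1) + 10.
On couch: c=3→13, o=15→25, u=21→31, c=3→13, h=8→18.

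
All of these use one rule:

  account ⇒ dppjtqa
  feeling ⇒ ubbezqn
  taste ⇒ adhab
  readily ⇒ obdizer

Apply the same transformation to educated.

bitpdabi

a(0)→d(3) and c(2)→p(15) fit y≡19x+3 (mod 26); the inverse of 19 mod 26 is 11. Treating letters as 0–25, the rule is x ↦ 19x + 3 (mod 26).
Applying it to educated: e(4)→19·4+3≡1=b; d(3)→19·3+3≡8=i; u(20)→19·20+3≡19=t; c(2)→19·2+3≡15=p; a(0)→19·0+3≡3=d; t(19)→19·19+3≡0=a; e(4)→19·4+3≡1=b; d(3)→19·3+3≡8=i (all mod 26).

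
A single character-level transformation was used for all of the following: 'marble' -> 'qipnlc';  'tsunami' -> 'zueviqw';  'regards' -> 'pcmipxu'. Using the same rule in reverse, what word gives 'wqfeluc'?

impulse

Each letter's alphabet position (a=0..z=25) is mapped through 5·x+8 mod 26 — an affine cipher.
Reversing it on wqfeluc: w(22)→21·(22−8)≡8=i; q(16)→21·(16−8)≡12=m; f(5)→21·(5−8)≡15=p; e(4)→21·(4−8)≡20=u; l(11)→21·(11−8)≡11=l; u(20)→21·(20−8)≡18=s; c(2)→21·(2−8)≡4=e (all mod 26).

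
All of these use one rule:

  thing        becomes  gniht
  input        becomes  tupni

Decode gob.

The output letters match the input read backwards: thing reversed is gniht. The word is simply reversed.
Undoing it on gob: then reverse → bog.

bog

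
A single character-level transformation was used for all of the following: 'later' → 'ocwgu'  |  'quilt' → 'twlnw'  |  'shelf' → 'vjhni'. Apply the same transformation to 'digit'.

gkjkw

Shifts by position in later: pos 0: l→o (+3), pos 1: a→c (+2), pos 2: t→w (+3), pos 3: e→g (+2) — repeating every 2. A repeating key of period 2 is used — shifts +3, +2 over and over.
Applying it to digit: d+3=g, i+2=k, g+3=j, i+2=k, t+3=w.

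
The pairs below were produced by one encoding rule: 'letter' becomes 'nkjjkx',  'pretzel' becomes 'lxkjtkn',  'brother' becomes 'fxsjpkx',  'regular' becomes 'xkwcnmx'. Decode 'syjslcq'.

octopus

Treating letters as 0–25, the rule is x ↦ 19x + 12 (mod 26).
Undoing it on syjslcq: s(18)→11·(18−12)≡14=o; y(24)→11·(24−12)≡2=c; j(9)→11·(9−12)≡19=t; s(18)→11·(18−12)≡14=o; l(11)→11·(11−12)≡15=p; c(2)→11·(2−12)≡20=u; q(16)→11·(16−12)≡18=s (all mod 26).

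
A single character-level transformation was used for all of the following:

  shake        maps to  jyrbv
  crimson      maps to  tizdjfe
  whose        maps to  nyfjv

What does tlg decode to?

cup

Compare letters: s→j is +17, h→y is +17, a→r is +17 — a constant shift. It's a constant shift of +17 (ROT17).
Reversing it on tlg: t−17=c, l−17=u, g−17=p.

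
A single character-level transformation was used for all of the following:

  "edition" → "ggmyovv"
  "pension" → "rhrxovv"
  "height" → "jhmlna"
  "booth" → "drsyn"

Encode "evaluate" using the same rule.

The shift increases by 1 at each position, starting from +2: 2, 3, 4, ….
Applying it to evaluate: e+2=g, v+3=y, a+4=e, l+5=q, u+6=a, a+7=h, t+8=b, e+9=n.

gyeqahbn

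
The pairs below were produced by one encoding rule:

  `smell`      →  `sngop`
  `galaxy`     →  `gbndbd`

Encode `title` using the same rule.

In smell: s→s is +0, m→n is +1, e→g is +2, l→o is +3 — the shift increases by 1 each position. Letter i (0-indexed) is shifted by i+0, so successive shifts are 0, 1, 2, ….
On title: t+0=t, i+1=j, t+2=v, l+3=o, e+4=i.

tjvoi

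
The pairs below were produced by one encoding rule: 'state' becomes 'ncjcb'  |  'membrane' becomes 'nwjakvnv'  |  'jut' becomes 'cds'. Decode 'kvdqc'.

Two steps: reverse the string, then apply a Caesar shift of +9.
Reversing it on kvdqc: shift back: k−9=b, v−9=m, d−9=u, q−9=h, c−9=t → bmuht; then reverse → thumb.

thumb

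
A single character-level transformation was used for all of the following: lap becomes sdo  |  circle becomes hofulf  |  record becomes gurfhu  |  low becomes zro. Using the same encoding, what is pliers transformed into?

The word is reversed, then every letter is shifted forward by 3.
Applying it to pliers: reverse → sreilp; then shift: s+3=v, r+3=u, e+3=h, i+3=l, l+3=o, p+3=s.

vuhlos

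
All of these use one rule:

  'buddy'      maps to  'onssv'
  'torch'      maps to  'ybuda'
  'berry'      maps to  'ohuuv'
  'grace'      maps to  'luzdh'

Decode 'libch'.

glove

b(1)→o(14) and u(20)→n(13) fit y≡15x+25 (mod 26); the inverse of 15 mod 26 is 7. This is an affine cipher: with a=0,…,z=25, each position x becomes (15x+25) mod 26.
Decoding libch: l(11)→7·(11−25)≡6=g; i(8)→7·(8−25)≡11=l; b(1)→7·(1−25)≡14=o; c(2)→7·(2−25)≡21=v; h(7)→7·(7−25)≡4=e (all mod 26).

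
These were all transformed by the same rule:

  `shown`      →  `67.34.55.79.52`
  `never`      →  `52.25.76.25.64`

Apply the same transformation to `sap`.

67.13.58

s(#19)→67 and h(#8)→34: differences scale by 3, so n = 3·pos + 10. Each letter becomes 3×(its alphabet position, a=1..z=26) + 10.
Applying it to sap: s=19→67, a=1→13, p=16→58.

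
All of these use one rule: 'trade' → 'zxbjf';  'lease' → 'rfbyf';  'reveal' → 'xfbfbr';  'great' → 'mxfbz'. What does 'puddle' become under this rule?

The shift depends on letter class: consonant t→z is +6, but vowel a→b is +1. Two shifts are in play — +1 for a/e/i/o/u, +6 for every other letter.
Applying it to puddle: p(cons)+6=v, u(vowel)+1=v, d(cons)+6=j, d(cons)+6=j, l(cons)+6=r, e(vowel)+1=f.

vvjjrf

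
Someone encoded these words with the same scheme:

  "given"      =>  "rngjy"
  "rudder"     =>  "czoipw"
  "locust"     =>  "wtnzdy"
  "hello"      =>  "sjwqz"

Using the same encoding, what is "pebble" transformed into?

ajmgwj

Shifts by position in given: pos 0: g→r (+11), pos 1: i→n (+5), pos 2: v→g (+11), pos 3: e→j (+5) — repeating every 2. A repeating key of period 2 is used — shifts +11, +5 over and over.
On pebble: p+11=a, e+5=j, b+11=m, b+5=g, l+11=w, e+5=j.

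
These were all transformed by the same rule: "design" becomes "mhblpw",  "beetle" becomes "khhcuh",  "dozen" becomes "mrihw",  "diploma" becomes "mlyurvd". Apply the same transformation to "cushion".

Two shifts are in play — +3 for a/e/i/o/u, +9 for every other letter.
On cushion: c(cons)+9=l, u(vowel)+3=x, s(cons)+9=b, h(cons)+9=q, i(vowel)+3=l, o(vowel)+3=r, n(cons)+9=w.

lxbqlrw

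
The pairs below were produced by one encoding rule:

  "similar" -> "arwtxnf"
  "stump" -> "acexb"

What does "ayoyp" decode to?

Letter i (0-indexed) is shifted by i+8, so successive shifts are 8, 9, 10, ….
Reversing it on ayoyp: a−8=s, y−9=p, o−10=e, y−11=n, p−12=d.

spend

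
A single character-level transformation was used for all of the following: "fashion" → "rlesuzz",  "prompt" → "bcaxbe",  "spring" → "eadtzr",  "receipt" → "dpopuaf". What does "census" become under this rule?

opzdgd

A repeating key of period 2 is used — shifts +12, +11 over and over.
On census: c+12=o, e+11=p, n+12=z, s+11=d, u+12=g, s+11=d.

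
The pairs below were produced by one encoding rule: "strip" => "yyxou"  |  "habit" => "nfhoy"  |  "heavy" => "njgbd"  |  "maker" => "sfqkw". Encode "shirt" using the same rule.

Shifts by position in strip: pos 0: s→y (+6), pos 1: t→y (+5), pos 2: r→x (+6), pos 3: i→o (+6), pos 4: p→u (+5) — repeating every 3. A repeating key of period 3 is used — shifts +6, +5, +6 over and over.
On shirt: s+6=y, h+5=m, i+6=o, r+6=x, t+5=y.

ymoxy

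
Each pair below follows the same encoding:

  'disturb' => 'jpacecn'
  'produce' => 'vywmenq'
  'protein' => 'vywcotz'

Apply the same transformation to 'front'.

In disturb: d→j is +6, i→p is +7, s→a is +8, t→c is +9 — the shift increases by 1 each position. Letter i (0-indexed) is shifted by i+6, so successive shifts are 6, 7, 8, ….
Applying it to front: f+6=l, r+7=y, o+8=w, n+9=w, t+10=d.

lywwd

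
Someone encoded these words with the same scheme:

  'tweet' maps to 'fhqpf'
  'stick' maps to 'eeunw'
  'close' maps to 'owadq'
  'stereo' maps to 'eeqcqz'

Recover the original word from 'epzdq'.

A repeating key of period 2 is used — shifts +12, +11 over and over.
Reversing it on epzdq: e−12=s, p−11=e, z−12=n, d−11=s, q−12=e.

sense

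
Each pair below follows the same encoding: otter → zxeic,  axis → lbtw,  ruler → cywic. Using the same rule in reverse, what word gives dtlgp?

Shifts by position in otter: pos 0: o→z (+11), pos 1: t→x (+4), pos 2: t→e (+11), pos 3: e→i (+4) — repeating every 2. A repeating key of period 2 is used — shifts +11, +4 over and over.
Decoding dtlgp: d−11=s, t−4=p, l−11=a, g−4=c, p−11=e.

space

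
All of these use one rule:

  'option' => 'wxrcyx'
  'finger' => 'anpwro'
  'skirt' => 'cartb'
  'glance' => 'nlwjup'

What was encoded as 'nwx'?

one

Read the word backwards and shift each letter +9.
Reversing it on nwx: shift back: n−9=e, w−9=n, x−9=o → eno; then reverse → one.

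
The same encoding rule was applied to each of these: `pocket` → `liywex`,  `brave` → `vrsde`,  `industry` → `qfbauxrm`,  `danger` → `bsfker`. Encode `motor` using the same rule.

cixir

p(15)→l(11) and o(14)→i(8) fit y≡3x+18 (mod 26); the inverse of 3 mod 26 is 9. Treating letters as 0–25, the rule is x ↦ 3x + 18 (mod 26).
Applying it to motor: m(12)→3·12+18≡2=c; o(14)→3·14+18≡8=i; t(19)→3·19+18≡23=x; o(14)→3·14+18≡8=i; r(17)→3·17+18≡17=r (all mod 26).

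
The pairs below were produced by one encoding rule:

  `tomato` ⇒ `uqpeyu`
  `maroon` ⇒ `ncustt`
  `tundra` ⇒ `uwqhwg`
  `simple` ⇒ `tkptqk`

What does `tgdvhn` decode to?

search

In tomato: t→u is +1, o→q is +2, m→p is +3, a→e is +4 — the shift increases by 1 each position. The shift increases by 1 at each position, starting from +1: 1, 2, 3, ….
Reversing it on tgdvhn: t−1=s, g−2=e, d−3=a, v−4=r, h−5=c, n−6=h.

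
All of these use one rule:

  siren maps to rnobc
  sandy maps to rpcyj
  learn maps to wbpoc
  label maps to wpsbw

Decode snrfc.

bison

Each letter's alphabet position (a=0..z=25) is mapped through 3·x+15 mod 26 — an affine cipher.
Decoding snrfc: s(18)→9·(18−15)≡1=b; n(13)→9·(13−15)≡8=i; r(17)→9·(17−15)≡18=s; f(5)→9·(5−15)≡14=o; c(2)→9·(2−15)≡13=n (all mod 26).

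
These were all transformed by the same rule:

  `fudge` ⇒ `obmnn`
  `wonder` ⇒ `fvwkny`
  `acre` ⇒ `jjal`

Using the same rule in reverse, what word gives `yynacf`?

Shifts by position in fudge: pos 0: f→o (+9), pos 1: u→b (+7), pos 2: d→m (+9), pos 3: g→n (+7) — repeating every 2. A repeating key of period 2 is used — shifts +9, +7 over and over.
Decoding yynacf: y−9=p, y−7=r, n−9=e, a−7=t, c−9=t, f−7=y.

pretty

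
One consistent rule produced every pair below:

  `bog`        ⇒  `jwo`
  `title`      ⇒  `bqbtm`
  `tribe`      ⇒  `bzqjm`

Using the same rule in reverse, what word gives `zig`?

ray

Compare letters: b→j is +8, o→w is +8, g→o is +8 — a constant shift. It's a constant shift of +8 (ROT8).
Decoding zig: z−8=r, i−8=a, g−8=y.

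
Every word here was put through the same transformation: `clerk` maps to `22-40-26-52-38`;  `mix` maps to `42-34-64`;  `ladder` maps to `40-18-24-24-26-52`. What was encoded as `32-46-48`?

hop

c(#3)→22 and l(#12)→40: differences scale by 2, so n = 2·pos + 16. With a=1..z=26, the number is 2·pos + 16.
Undoing it on 32-46-48: 32→(32−16)÷2=8=h, 46→(46−16)÷2=15=o, 48→(48−16)÷2=16=p.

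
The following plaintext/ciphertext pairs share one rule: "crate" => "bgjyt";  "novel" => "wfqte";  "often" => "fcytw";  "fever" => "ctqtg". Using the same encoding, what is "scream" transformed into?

pbgtjn

c(2)→b(1) and r(17)→g(6) fit y≡9x+9 (mod 26); the inverse of 9 mod 26 is 3. Treating letters as 0–25, the rule is x ↦ 9x + 9 (mod 26).
For scream: s(18)→9·18+9≡15=p; c(2)→9·2+9≡1=b; r(17)→9·17+9≡6=g; e(4)→9·4+9≡19=t; a(0)→9·0+9≡9=j; m(12)→9·12+9≡13=n (all mod 26).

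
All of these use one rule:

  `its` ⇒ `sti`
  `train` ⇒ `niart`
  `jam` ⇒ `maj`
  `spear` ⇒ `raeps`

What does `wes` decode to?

sew

It's just the letters in reverse order.
Undoing it on wes: then reverse → sew.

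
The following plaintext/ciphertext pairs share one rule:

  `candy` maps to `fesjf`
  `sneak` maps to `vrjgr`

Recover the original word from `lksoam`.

In candy: c→f is +3, a→e is +4, n→s is +5, d→j is +6 — the shift increases by 1 each position. Letter i (0-indexed) is shifted by i+3, so successive shifts are 3, 4, 5, ….
Undoing it on lksoam: l−3=i, k−4=g, s−5=n, o−6=i, a−7=t, m−8=e.

ignite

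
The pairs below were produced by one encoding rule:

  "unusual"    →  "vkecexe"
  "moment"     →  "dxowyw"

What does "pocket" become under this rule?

Read the word backwards and shift each letter +10.
Applying it to pocket: reverse → tekcop; then shift: t+10=d, e+10=o, k+10=u, c+10=m, o+10=y, p+10=z.

doumyz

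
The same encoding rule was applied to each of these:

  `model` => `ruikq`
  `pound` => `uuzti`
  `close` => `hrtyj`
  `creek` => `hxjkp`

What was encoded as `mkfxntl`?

Shifts by position in model: pos 0: m→r (+5), pos 1: o→u (+6), pos 2: d→i (+5), pos 3: e→k (+6) — repeating every 2. It's a Vigenère-style cipher with numeric key [5,6]: position i shifts by key[i mod 2].
Reversing it on mkfxntl: m−5=h, k−6=e, f−5=a, x−6=r, n−5=i, t−6=n, l−5=g.

hearing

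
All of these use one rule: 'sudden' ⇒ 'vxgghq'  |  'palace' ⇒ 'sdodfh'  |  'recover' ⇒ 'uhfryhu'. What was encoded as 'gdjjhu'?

dagger

Compare letters: s→v is +3, u→x is +3, d→g is +3 — a constant shift. This is a Caesar cipher with shift 3.
Reversing it on gdjjhu: g−3=d, d−3=a, j−3=g, j−3=g, h−3=e, u−3=r.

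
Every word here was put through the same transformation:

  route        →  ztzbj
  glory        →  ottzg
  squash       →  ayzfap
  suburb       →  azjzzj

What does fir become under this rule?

The shift depends on letter class: consonant r→z is +8, but vowel o→t is +5. Vowels shift forward by 5 and consonants shift forward by 8.
For fir: f(cons)+8=n, i(vowel)+5=n, r(cons)+8=z.

nnz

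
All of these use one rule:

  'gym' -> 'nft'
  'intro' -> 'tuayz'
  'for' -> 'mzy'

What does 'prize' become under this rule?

Two shifts are in play — +11 for a/e/i/o/u, +7 for every other letter.
For prize: p(cons)+7=w, r(cons)+7=y, i(vowel)+11=t, z(cons)+7=g, e(vowel)+11=p.

wytgp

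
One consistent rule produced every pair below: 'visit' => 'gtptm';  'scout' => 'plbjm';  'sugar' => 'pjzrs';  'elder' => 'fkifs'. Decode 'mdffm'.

v(21)→g(6) and i(8)→t(19) fit y≡23x+17 (mod 26); the inverse of 23 mod 26 is 17. Treating letters as 0–25, the rule is x ↦ 23x + 17 (mod 26).
Reversing it on mdffm: m(12)→17·(12−17)≡19=t; d(3)→17·(3−17)≡22=w; f(5)→17·(5−17)≡4=e; f(5)→17·(5−17)≡4=e; m(12)→17·(12−17)≡19=t (all mod 26).

tweet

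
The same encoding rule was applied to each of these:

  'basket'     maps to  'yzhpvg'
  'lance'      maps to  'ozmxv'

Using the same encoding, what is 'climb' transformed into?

Each pair mirrors across the alphabet (b↔y, a↔z, s↔h): positions sum to 25. Each letter is replaced by its mirror in the alphabet: a↔z, b↔y, c↔x, and so on (the Atbash cipher).
For climb: c↔x, l↔o, i↔r, m↔n, b↔y.

xorny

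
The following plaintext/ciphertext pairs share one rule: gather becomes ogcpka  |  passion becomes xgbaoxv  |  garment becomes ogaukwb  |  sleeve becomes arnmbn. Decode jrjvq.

Shifts by position in gather: pos 0: g→o (+8), pos 1: a→g (+6), pos 2: t→c (+9), pos 3: h→p (+8), pos 4: e→k (+6), pos 5: r→a (+9) — repeating every 3. A repeating key of period 3 is used — shifts +8, +6, +9 over and over.
Decoding jrjvq: j−8=b, r−6=l, j−9=a, v−8=n, q−6=k.

blank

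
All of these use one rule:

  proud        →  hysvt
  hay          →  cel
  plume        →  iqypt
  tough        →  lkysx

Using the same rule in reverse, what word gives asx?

tow

Two steps: reverse the string, then apply a Caesar shift of +4.
Reversing it on asx: shift back: a−4=w, s−4=o, x−4=t → wot; then reverse → tow.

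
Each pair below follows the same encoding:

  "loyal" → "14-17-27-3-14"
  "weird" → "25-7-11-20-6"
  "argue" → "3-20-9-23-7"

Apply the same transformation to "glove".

The number is (letter's place in the alphabet, a=1) + 2.
For glove: g=7→9, l=12→14, o=15→17, v=22→24, e=5→7.

9-14-17-24-7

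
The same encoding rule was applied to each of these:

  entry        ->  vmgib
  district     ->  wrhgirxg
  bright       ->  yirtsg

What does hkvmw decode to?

spend

Each pair mirrors across the alphabet (e↔v, n↔m, t↔g): positions sum to 25. Each letter is replaced by its mirror in the alphabet: a↔z, b↔y, c↔x, and so on (the Atbash cipher).
Undoing it on hkvmw: h↔s, k↔p, v↔e, m↔n, w↔d.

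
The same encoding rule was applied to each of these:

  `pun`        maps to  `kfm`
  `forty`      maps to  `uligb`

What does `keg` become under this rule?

Each pair mirrors across the alphabet (p↔k, u↔f, n↔m): positions sum to 25. This is the alphabet-reversal cipher (Atbash): a becomes z, b becomes y, etc.
On keg: k↔p, e↔v, g↔t.

pvt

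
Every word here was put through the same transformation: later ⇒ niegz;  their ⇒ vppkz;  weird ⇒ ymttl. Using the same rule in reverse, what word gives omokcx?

medium

Shifts by position in later: pos 0: l→n (+2), pos 1: a→i (+8), pos 2: t→e (+11), pos 3: e→g (+2), pos 4: r→z (+8) — repeating every 3. It's a Vigenère-style cipher with numeric key [2,8,11]: position i shifts by key[i mod 3].
Reversing it on omokcx: o−2=m, m−8=e, o−11=d, k−2=i, c−8=u, x−11=m.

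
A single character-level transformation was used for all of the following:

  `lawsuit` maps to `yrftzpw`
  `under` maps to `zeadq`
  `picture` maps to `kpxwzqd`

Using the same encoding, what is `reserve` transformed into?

Treating letters as 0–25, the rule is x ↦ 3x + 17 (mod 26).
Applying it to reserve: r(17)→3·17+17≡16=q; e(4)→3·4+17≡3=d; s(18)→3·18+17≡19=t; e(4)→3·4+17≡3=d; r(17)→3·17+17≡16=q; v(21)→3·21+17≡2=c; e(4)→3·4+17≡3=d (all mod 26).

qdtdqcd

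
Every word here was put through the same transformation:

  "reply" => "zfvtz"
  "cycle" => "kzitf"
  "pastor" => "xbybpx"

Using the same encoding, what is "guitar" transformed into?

A repeating key of period 3 is used — shifts +8, +1, +6 over and over.
On guitar: g+8=o, u+1=v, i+6=o, t+8=b, a+1=b, r+6=x.

ovobbx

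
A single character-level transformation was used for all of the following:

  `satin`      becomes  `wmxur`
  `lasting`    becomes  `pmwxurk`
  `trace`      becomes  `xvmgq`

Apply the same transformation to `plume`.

tpgqq

The shift depends on letter class: consonant s→w is +4, but vowel a→m is +12. Vowels shift forward by 12 and consonants shift forward by 4.
For plume: p(cons)+4=t, l(cons)+4=p, u(vowel)+12=g, m(cons)+4=q, e(vowel)+12=q.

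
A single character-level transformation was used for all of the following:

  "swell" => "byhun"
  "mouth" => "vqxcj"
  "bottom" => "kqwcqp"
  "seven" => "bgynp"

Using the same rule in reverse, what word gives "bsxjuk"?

A repeating key of period 3 is used — shifts +9, +2, +3 over and over.
Reversing it on bsxjuk: b−9=s, s−2=q, x−3=u, j−9=a, u−2=s, k−3=h.

squash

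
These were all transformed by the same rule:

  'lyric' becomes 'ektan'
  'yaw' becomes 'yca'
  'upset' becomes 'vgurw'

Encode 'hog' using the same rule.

Two steps: reverse the string, then apply a Caesar shift of +2.
On hog: reverse → goh; then shift: g+2=i, o+2=q, h+2=j.

iqj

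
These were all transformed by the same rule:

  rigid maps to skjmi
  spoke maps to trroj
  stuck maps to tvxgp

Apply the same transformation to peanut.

In rigid: r→s is +1, i→k is +2, g→j is +3, i→m is +4 — the shift increases by 1 each position. Each letter shifts forward by (position + 1), i.e. 1, 2, 3, … — the shift grows by one for each successive letter.
On peanut: p+1=q, e+2=g, a+3=d, n+4=r, u+5=z, t+6=z.

qgdrzz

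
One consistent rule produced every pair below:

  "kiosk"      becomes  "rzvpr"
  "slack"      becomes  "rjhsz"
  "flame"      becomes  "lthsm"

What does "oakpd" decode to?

The word is reversed, then every letter is shifted forward by 7.
Undoing it on oakpd: shift back: o−7=h, a−7=t, k−7=d, p−7=i, d−7=w → htdiw; then reverse → width.

width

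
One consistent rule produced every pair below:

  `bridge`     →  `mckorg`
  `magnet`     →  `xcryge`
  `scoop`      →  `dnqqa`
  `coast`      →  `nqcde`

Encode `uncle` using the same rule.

wynwg

The rule splits by letter class: vowels +2, consonants +11.
On uncle: u(vowel)+2=w, n(cons)+11=y, c(cons)+11=n, l(cons)+11=w, e(vowel)+2=g.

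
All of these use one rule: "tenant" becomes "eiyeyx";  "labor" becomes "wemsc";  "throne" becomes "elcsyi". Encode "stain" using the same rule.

dxlmy

Shifts by position in tenant: pos 0: t→e (+11), pos 1: e→i (+4), pos 2: n→y (+11), pos 3: a→e (+4) — repeating every 2. The shifts repeat in a cycle of length 2: positions 0,1,… shift by +11, +4, then the pattern repeats.
For stain: s+11=d, t+4=x, a+11=l, i+4=m, n+11=y.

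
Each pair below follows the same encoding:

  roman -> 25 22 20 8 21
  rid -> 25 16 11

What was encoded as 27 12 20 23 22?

tempo

The number is (letter's place in the alphabet, a=1) + 7.
Undoing it on 27 12 20 23 22: 27→(27−7)÷1=20=t, 12→(12−7)÷1=5=e, 20→(20−7)÷1=13=m, 23→(23−7)÷1=16=p, 22→(22−7)÷1=15=o.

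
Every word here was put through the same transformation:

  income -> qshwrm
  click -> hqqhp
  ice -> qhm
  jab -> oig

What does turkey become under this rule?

ycwpmd

The shift depends on letter class: consonant n→s is +5, but vowel i→q is +8. The rule splits by letter class: vowels +8, consonants +5.
Applying it to turkey: t(cons)+5=y, u(vowel)+8=c, r(cons)+5=w, k(cons)+5=p, e(vowel)+8=m, y(cons)+5=d.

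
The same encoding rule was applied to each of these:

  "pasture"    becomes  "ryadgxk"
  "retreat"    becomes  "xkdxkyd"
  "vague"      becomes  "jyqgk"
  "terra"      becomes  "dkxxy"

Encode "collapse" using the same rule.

eoffyrak

p(15)→r(17) and a(0)→y(24) fit y≡3x+24 (mod 26); the inverse of 3 mod 26 is 9. Each letter's alphabet position (a=0..z=25) is mapped through 3·x+24 mod 26 — an affine cipher.
On collapse: c(2)→3·2+24≡4=e; o(14)→3·14+24≡14=o; l(11)→3·11+24≡5=f; l(11)→3·11+24≡5=f; a(0)→3·0+24≡24=y; p(15)→3·15+24≡17=r; s(18)→3·18+24≡0=a; e(4)→3·4+24≡10=k (all mod 26).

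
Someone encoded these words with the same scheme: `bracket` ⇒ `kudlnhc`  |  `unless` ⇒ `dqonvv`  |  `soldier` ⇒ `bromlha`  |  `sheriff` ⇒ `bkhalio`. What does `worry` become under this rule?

Shifts by position in bracket: pos 0: b→k (+9), pos 1: r→u (+3), pos 2: a→d (+3), pos 3: c→l (+9), pos 4: k→n (+3), pos 5: e→h (+3) — repeating every 3. It's a Vigenère-style cipher with numeric key [9,3,3]: position i shifts by key[i mod 3].
Applying it to worry: w+9=f, o+3=r, r+3=u, r+9=a, y+3=b.

fruab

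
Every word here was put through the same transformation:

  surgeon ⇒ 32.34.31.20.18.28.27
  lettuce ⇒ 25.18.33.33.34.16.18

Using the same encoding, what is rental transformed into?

Each letter is replaced by its alphabet position (a=1..z=26) + 13.
Applying it to rental: r=18→31, e=5→18, n=14→27, t=20→33, a=1→14, l=12→25.

31.18.27.33.14.25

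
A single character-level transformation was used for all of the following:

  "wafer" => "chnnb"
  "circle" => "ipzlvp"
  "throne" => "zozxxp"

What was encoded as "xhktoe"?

racket

In wafer: w→c is +6, a→h is +7, f→n is +8, e→n is +9 — the shift increases by 1 each position. The shift increases by 1 at each position, starting from +6: 6, 7, 8, ….
Decoding xhktoe: x−6=r, h−7=a, k−8=c, t−9=k, o−10=e, e−11=t.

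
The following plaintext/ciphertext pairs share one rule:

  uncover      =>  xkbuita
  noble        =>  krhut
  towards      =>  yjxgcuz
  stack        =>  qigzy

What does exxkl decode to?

The word is reversed, then every letter is shifted forward by 6.
Decoding exxkl: shift back: e−6=y, x−6=r, x−6=r, k−6=e, l−6=f → yrref; then reverse → ferry.

ferry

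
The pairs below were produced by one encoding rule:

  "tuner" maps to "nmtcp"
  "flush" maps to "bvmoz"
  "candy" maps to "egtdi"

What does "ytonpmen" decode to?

instruct

t(19)→n(13) and u(20)→m(12) fit y≡25x+6 (mod 26); the inverse of 25 mod 26 is 25. Treating letters as 0–25, the rule is x ↦ 25x + 6 (mod 26).
Reversing it on ytonpmen: y(24)→25·(24−6)≡8=i; t(19)→25·(19−6)≡13=n; o(14)→25·(14−6)≡18=s; n(13)→25·(13−6)≡19=t; p(15)→25·(15−6)≡17=r; m(12)→25·(12−6)≡20=u; e(4)→25·(4−6)≡2=c; n(13)→25·(13−6)≡19=t (all mod 26).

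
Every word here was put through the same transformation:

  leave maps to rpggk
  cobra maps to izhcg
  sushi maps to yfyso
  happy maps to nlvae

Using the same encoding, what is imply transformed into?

oxvwe

Shifts by position in leave: pos 0: l→r (+6), pos 1: e→p (+11), pos 2: a→g (+6), pos 3: v→g (+11) — repeating every 2. The shifts repeat in a cycle of length 2: positions 0,1,… shift by +6, +11, then the pattern repeats.
Applying it to imply: i+6=o, m+11=x, p+6=v, l+11=w, y+6=e.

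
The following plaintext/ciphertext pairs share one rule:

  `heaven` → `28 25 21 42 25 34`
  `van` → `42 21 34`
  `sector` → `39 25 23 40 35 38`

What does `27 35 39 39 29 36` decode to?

gossip

The number is (letter's place in the alphabet, a=1) + 20.
Reversing it on 27 35 39 39 29 36: 27→(27−20)÷1=7=g, 35→(35−20)÷1=15=o, 39→(39−20)÷1=19=s, 39→(39−20)÷1=19=s, 29→(29−20)÷1=9=i, 36→(36−20)÷1=16=p.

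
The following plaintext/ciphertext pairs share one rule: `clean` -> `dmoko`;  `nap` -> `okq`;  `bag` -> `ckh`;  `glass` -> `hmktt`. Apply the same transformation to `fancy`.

gkodz

The shift depends on letter class: consonant c→d is +1, but vowel e→o is +10. Two shifts are in play — +10 for a/e/i/o/u, +1 for every other letter.
On fancy: f(cons)+1=g, a(vowel)+10=k, n(cons)+1=o, c(cons)+1=d, y(cons)+1=z.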